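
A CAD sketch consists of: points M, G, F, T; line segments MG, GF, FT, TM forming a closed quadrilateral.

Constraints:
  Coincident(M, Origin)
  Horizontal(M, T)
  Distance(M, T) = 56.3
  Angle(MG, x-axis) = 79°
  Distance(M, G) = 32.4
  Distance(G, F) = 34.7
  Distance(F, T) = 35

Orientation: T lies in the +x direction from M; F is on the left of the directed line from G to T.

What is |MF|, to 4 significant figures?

51.56

Checks: |GF| = 34.70 ✓; |FT| = 35.00 ✓.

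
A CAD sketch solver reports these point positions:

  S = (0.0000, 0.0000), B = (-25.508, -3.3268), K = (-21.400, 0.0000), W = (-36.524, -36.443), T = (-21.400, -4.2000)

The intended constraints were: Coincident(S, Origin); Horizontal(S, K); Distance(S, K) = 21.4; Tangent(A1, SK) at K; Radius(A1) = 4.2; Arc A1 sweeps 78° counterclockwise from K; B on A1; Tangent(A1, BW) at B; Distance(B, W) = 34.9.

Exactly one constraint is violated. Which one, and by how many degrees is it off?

Tangent(A1, BW) at B — off by 6.40°.

S = (0.00, 0.00) ✓; S.y = 0.00, K.y = 0.00 ✓; |SK| = 21.40 ✓; ∠(TK, KS) = 90.00° ✓; |TK| = 4.200 ✓; bearing(T→B) − bearing(T→K) = 78.00° ✓; |TB| = 4.200 ✓; ∠(TB, BW) = 96.40° ✗; |BW| = 34.90 ✓.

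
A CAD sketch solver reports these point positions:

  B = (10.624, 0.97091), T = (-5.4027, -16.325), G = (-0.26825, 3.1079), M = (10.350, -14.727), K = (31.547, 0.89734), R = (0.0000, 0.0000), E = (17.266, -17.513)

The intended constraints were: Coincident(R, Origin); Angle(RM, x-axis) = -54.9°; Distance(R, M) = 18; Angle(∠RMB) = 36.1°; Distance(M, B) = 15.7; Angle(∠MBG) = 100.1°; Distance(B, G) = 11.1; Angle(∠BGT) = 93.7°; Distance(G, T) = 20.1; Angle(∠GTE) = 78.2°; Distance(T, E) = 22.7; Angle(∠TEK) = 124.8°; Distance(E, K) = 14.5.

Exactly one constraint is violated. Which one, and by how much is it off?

Distance(E, K) = 14.5 — off by 8.80.

R = (0.00, 0.00) ✓; RM at -54.90° ✓; |RM| = 18.00 ✓; ∠RMB = 36.10° ✓; |MB| = 15.70 ✓; ∠MBG = 100.1° ✓; |BG| = 11.10 ✓; ∠BGT = 93.70° ✓; |GT| = 20.10 ✓; ∠GTE = 78.20° ✓; |TE| = 22.70 ✓; ∠TEK = 124.8° ✓; |EK| = 23.30 ✗.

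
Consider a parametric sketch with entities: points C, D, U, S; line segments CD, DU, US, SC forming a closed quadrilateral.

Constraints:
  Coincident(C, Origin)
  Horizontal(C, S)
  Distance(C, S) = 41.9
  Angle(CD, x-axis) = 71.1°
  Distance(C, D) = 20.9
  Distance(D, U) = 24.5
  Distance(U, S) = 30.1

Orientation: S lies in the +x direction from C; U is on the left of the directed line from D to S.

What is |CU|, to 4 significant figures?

40.77

C is at the origin; C and S share the same y with |CS| = 41.9 and S in +x, so S = (41.9, 0). CD runs at 71.1° with |CD| = 20.9, so D = (6.770, 19.77). U is determined by |DU| = 24.5 and |US| = 30.1 together: it lies at the intersection of circle(D, 24.5) and circle(S, 30.1). With |DS| = 40.31, the foot of the radical line on DS is 16.36 from D and the perpendicular offset is √(24.5² − 16.36²) = 18.23. Taking the left-of-DS solution: U = (29.97, 27.64).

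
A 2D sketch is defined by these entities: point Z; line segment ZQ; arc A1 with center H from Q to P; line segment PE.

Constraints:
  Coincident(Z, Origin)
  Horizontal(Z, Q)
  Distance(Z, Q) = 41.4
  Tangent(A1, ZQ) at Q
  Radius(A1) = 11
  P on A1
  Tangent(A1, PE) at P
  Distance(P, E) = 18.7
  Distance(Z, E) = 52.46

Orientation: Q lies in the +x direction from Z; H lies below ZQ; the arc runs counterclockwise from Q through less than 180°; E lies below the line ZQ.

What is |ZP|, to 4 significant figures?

35.81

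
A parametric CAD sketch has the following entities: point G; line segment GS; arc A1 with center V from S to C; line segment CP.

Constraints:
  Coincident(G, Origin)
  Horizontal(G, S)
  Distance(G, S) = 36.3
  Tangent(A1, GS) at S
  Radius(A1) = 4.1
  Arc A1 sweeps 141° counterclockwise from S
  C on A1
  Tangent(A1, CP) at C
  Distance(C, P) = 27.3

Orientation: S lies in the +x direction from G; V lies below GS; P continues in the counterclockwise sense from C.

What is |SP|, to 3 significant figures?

30.8

G is at the origin; GS is horizontal with |GS| = 36.3 and S on the +x side, so S = (36.3, 0.00). The tangent condition forces VS to be normal to GS, so V = S + (0, -4.1) = (36.3, -4.10). On A1, S sits at bearing 90° from V; a 141° counterclockwise sweep puts C at bearing 231°, so C = V + 4.1·(cos 231°, sin 231°) = (33.7, -7.29). Since A1 is tangent to CP there, VC ⟂ CP, so CP runs along (−sin 231°, cos 231°); with |CP| = 27.3, P = (54.9, -24.5). Then |SP| = |P − S| = 30.8.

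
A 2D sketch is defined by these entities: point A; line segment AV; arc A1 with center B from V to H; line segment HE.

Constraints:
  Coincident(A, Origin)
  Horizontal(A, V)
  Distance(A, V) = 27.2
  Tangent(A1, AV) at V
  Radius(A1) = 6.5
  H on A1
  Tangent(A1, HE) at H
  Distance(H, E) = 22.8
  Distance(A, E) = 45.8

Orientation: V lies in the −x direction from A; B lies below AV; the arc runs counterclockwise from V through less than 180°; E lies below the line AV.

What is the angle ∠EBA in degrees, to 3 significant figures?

125°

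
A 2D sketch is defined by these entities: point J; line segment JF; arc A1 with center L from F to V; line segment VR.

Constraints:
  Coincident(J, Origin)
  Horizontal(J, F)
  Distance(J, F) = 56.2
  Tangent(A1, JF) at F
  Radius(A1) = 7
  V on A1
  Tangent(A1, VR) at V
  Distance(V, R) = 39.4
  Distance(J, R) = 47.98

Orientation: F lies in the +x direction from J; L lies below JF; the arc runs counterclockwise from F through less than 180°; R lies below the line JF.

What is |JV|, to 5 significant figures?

50.292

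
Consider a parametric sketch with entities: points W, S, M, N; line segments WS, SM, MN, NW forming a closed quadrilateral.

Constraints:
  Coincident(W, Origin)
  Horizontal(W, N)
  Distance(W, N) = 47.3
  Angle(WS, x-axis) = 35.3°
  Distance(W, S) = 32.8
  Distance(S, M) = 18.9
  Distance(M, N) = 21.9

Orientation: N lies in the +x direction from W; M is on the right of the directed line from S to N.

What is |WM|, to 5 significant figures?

25.400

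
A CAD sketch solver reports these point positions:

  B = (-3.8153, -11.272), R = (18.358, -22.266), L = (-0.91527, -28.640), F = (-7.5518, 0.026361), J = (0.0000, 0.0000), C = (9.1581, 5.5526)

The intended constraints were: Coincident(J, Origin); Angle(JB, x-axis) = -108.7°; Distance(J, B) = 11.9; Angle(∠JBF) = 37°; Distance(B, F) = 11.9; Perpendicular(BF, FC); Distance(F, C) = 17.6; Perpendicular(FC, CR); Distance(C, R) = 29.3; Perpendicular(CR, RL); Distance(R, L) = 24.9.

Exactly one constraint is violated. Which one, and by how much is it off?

Distance(R, L) = 24.9 — off by 4.60.

J = (0.00, 0.00) ✓; JB at -108.7° ✓; |JB| = 11.90 ✓; ∠JBF = 37.00° ✓; |BF| = 11.90 ✓; ∠(BF, FC) = 90.00° ✓; |FC| = 17.60 ✓; ∠(FC, CR) = 90.00° ✓; |CR| = 29.30 ✓; ∠(CR, RL) = 90.00° ✓; |RL| = 20.30 ✗.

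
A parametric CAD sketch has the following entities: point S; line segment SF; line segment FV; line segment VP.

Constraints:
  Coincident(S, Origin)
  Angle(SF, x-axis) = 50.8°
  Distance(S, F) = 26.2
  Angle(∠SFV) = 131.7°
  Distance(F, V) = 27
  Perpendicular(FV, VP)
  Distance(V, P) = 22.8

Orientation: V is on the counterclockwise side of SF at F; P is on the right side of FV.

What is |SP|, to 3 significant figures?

61.4

∠SFV = 131.7°, so FV runs at 50.8° + (180° − 131.7°) = 99.1° from the x-axis; with |FV| = 27.0, V = F + 27.0·(cos 99.1°, sin 99.1°) = (12.3, 47.0). FV is perpendicular to VP; with |VP| = 22.8 on the right of FV, P = V + 22.8·(0.987, 0.158) = (34.8, 50.6). Then |SP| = |P − S| = 61.4.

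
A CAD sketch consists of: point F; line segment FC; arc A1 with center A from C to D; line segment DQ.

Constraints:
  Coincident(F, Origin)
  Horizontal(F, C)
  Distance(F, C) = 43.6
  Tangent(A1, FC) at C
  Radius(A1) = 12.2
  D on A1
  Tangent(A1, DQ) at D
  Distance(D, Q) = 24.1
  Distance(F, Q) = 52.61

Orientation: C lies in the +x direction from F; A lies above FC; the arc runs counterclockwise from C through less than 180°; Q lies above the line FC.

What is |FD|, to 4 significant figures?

56.41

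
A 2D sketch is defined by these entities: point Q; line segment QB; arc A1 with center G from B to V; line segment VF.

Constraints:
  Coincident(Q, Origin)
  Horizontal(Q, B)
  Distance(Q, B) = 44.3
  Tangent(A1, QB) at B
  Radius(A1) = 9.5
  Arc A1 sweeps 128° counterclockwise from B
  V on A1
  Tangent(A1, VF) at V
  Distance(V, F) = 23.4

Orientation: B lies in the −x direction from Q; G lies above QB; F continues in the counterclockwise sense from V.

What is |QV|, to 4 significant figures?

39.89

Q is at the origin; Q and B share the same y with |QB| = 44.3 and B on the −x side, so B = (-44.30, 0.000). Since A1 is tangent to QB there, GB ⟂ QB, so G = B + (0, 9.5) = (-44.30, 9.500). On A1, B sits at bearing -90° from G; a 128° counterclockwise sweep puts V at bearing 38°, so V = G + 9.5·(cos 38°, sin 38°) = (-36.81, 15.35). Then |QV| = |V − Q| = 39.89.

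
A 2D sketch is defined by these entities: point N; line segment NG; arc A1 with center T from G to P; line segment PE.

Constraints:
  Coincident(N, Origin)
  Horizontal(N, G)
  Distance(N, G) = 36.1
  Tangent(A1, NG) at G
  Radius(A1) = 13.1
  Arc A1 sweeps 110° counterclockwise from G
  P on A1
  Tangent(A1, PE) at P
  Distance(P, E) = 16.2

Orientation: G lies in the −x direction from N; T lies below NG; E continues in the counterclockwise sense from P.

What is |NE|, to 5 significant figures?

53.980

On A1, G sits at bearing 90° from T; a 110° counterclockwise sweep puts P at bearing 200°, so P = T + 13.1·(cos 200°, sin 200°) = (-48.410, -17.580). A1 meets PE tangentially, so TP is at right angles to PE, so PE runs along (−sin 200°, cos 200°); with |PE| = 16.2, E = (-42.869, -32.803). Then |NE| = |E − N| = 53.980.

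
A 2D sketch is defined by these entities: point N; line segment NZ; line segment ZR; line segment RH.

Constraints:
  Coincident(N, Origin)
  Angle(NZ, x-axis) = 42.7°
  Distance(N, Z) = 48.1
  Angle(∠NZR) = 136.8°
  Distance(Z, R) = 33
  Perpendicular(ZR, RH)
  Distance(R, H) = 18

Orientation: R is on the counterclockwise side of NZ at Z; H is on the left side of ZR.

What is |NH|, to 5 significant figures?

69.681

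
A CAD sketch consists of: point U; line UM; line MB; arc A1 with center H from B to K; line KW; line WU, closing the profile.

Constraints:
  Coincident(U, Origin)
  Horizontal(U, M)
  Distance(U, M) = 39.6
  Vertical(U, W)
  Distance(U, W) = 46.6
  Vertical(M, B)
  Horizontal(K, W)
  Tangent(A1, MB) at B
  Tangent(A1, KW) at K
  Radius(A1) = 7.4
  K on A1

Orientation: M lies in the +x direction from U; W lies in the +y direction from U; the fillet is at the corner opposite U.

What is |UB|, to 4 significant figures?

55.72

The virtual corner opposite U is at (39.60, 46.60). A1 meets MB tangentially, so HB is at right angles to MB and tangency of A1 to KW means the radius HK is perpendicular to KW, with radius 7.4, so the center H sits 7.4 in from both sides at H = (32.20, 39.20). That places the tangent points at B = (39.60, 39.20) on MB and K = (32.20, 46.60) on KW. Then |UB| = |B − U| = 55.72.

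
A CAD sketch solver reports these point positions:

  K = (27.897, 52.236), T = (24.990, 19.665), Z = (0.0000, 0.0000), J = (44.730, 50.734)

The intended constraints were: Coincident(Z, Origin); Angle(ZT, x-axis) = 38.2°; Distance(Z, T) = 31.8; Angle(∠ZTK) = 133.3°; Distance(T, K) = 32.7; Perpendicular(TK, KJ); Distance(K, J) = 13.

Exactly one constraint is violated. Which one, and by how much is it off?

Distance(K, J) = 13 — off by 3.90.

Z = (0.00, 0.00) ✓; ZT at 38.20° ✓; |ZT| = 31.80 ✓; ∠ZTK = 133.3° ✓; |TK| = 32.70 ✓; ∠(TK, KJ) = 90.00° ✓; |KJ| = 16.90 ✗.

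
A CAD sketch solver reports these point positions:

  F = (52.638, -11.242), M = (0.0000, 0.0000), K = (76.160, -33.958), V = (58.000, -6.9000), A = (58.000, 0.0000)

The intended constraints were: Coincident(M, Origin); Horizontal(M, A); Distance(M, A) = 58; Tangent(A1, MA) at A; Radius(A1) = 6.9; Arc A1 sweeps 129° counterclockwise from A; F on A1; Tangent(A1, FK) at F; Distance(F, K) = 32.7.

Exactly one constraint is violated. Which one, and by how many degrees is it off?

Tangent(A1, FK) at F — off by 7.00°.

M = (0.00, 0.00) ✓; M.y = 0.00, A.y = 0.00 ✓; |MA| = 58.00 ✓; ∠(VA, AM) = 90.00° ✓; |VA| = 6.900 ✓; bearing(V→F) − bearing(V→A) = 129.0° ✓; |VF| = 6.900 ✓; ∠(VF, FK) = 83.00° ✗; |FK| = 32.70 ✓.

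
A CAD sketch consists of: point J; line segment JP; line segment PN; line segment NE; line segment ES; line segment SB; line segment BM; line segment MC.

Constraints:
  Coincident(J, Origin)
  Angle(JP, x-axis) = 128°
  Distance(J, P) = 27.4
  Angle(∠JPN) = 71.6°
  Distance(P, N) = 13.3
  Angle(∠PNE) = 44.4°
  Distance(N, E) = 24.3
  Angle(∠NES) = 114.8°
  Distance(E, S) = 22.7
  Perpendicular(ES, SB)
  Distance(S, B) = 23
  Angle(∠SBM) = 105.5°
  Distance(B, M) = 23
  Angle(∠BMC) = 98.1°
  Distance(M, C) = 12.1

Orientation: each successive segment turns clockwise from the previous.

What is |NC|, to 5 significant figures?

7.1160

J is at the origin; JP runs at 128.0° with length 27.4, so P = (-16.869, 21.591). ∠JPN = 71.6° gives PN at 19.600° from the x-axis; with |PN| = 13.3, N = (-4.3398, 26.053). ∠PNE = 44.4° gives NE at -116.00° from the x-axis; with |NE| = 24.3, E = (-14.992, 4.2123). ∠NES = 114.8° gives ES at 178.80° from the x-axis; with |ES| = 22.7, S = (-37.687, 4.6877). ES ⟂ SB, so SB runs at 88.800°; with |SB| = 23.0, B = (-37.206, 27.683). ∠SBM = 105.5° gives BM at 14.300° from the x-axis; with |BM| = 23.0, M = (-14.918, 33.364). ∠BMC = 98.1° gives MC at -67.600° from the x-axis; with |MC| = 12.1, C = (-10.307, 22.177). Then |NC| = |C − N| = 7.1160.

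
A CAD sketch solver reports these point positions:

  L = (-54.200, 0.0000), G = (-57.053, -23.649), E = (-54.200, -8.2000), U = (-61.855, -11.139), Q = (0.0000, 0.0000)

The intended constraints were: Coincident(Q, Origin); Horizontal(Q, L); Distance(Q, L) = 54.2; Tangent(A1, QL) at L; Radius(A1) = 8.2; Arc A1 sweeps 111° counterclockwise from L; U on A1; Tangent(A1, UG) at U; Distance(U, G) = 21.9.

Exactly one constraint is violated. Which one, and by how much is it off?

Distance(U, G) = 21.9 — off by 8.50.

Q = (0.00, 0.00) ✓; Q.y = 0.00, L.y = 0.00 ✓; |QL| = 54.20 ✓; ∠(EL, LQ) = 90.00° ✓; |EL| = 8.200 ✓; bearing(E→U) − bearing(E→L) = 111.0° ✓; |EU| = 8.200 ✓; ∠(EU, UG) = 90.00° ✓; |UG| = 13.40 ✗.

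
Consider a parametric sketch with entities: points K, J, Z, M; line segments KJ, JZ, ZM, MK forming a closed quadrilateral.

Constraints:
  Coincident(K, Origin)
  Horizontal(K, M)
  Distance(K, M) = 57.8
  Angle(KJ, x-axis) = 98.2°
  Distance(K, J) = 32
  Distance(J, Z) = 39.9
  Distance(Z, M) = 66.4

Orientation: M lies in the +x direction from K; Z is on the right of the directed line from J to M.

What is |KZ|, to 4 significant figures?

11.44

Checks: |JZ| = 39.90 ✓; |ZM| = 66.40 ✓.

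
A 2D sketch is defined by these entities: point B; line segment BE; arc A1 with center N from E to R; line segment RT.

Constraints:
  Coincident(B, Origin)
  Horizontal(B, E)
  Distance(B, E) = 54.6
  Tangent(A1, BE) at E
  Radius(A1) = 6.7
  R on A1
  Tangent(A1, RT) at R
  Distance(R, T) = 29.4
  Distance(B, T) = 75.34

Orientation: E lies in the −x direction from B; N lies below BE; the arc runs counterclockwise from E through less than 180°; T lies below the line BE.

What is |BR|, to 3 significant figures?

61.4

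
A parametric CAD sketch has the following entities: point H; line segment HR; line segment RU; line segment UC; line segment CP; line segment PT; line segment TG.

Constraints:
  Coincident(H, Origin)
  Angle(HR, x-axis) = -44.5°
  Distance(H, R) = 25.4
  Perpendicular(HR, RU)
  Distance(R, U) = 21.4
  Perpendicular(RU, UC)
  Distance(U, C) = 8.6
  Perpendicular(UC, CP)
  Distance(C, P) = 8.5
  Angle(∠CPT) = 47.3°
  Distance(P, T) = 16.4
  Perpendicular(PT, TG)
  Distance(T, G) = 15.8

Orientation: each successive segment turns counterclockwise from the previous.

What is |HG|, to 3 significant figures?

40.0

H is at the origin; HR runs at -44.5° with length 25.4, so R = (18.1, -17.8). The perpendicularity gives RU at right angles to HR, so RU runs at 45.5°; with |RU| = 21.4, U = (33.1, -2.54). RU is perpendicular to UC, so UC runs at 136°; with |UC| = 8.6, C = (27.0, 3.49). UC is perpendicular to CP, so CP runs at -134°; with |CP| = 8.5, P = (21.0, -2.57). ∠CPT = 47.3° gives PT at -1.80° from the x-axis; with |PT| = 16.4, T = (37.4, -3.09). PT ⟂ TG, so TG runs at 88.2°; with |TG| = 15.8, G = (37.9, 12.7). Then |HG| = |G − H| = 40.0.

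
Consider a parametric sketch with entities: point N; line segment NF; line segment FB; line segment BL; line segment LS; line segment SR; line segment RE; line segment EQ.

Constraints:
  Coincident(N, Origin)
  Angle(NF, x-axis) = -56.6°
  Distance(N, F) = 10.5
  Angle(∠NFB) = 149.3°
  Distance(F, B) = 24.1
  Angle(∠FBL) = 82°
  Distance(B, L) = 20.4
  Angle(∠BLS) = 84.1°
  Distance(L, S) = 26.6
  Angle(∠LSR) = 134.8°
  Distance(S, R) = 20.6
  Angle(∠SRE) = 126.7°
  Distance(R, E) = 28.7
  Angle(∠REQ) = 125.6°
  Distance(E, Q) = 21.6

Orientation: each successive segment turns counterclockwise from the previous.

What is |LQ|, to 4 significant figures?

55.71

N is at the origin; NF runs at -56.6° with length 10.5, so F = (5.780, -8.766). ∠NFB = 149.3° gives FB at -25.90° from the x-axis; with |FB| = 24.1, B = (27.46, -19.29). ∠FBL = 82.0° gives BL at 72.10° from the x-axis; with |BL| = 20.4, L = (33.73, 0.1197). ∠BLS = 84.1° gives LS at 168.0° from the x-axis; with |LS| = 26.6, S = (7.711, 5.650). ∠LSR = 134.8° gives SR at -146.8° from the x-axis; with |SR| = 20.6, R = (-9.527, -5.630). ∠SRE = 126.7° gives RE at -93.50° from the x-axis; with |RE| = 28.7, E = (-11.28, -34.28). ∠REQ = 125.6° gives EQ at -39.10° from the x-axis; with |EQ| = 21.6, Q = (5.484, -47.90). Then |LQ| = |Q − L| = 55.71.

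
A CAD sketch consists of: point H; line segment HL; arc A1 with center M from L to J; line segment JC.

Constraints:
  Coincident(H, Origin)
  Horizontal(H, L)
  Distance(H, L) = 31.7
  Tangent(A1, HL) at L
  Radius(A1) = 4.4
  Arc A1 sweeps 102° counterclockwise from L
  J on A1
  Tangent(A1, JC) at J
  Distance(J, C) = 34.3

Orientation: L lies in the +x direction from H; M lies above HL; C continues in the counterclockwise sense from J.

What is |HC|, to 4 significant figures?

48.42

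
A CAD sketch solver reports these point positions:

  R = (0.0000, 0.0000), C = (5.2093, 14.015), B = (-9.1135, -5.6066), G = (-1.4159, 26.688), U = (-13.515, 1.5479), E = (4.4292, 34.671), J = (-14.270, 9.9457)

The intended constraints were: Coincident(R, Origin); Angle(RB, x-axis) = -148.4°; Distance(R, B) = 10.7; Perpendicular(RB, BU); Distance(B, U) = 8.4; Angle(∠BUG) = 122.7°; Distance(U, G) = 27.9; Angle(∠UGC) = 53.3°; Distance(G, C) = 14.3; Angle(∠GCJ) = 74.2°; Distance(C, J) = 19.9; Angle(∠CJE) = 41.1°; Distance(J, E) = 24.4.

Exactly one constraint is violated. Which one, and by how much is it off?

Distance(J, E) = 24.4 — off by 6.60.

R = (0.00, 0.00) ✓; RB at -148.4° ✓; |RB| = 10.70 ✓; ∠(RB, BU) = 90.00° ✓; |BU| = 8.400 ✓; ∠BUG = 122.7° ✓; |UG| = 27.90 ✓; ∠UGC = 53.30° ✓; |GC| = 14.30 ✓; ∠GCJ = 74.20° ✓; |CJ| = 19.90 ✓; ∠CJE = 41.10° ✓; |JE| = 31.00 ✗.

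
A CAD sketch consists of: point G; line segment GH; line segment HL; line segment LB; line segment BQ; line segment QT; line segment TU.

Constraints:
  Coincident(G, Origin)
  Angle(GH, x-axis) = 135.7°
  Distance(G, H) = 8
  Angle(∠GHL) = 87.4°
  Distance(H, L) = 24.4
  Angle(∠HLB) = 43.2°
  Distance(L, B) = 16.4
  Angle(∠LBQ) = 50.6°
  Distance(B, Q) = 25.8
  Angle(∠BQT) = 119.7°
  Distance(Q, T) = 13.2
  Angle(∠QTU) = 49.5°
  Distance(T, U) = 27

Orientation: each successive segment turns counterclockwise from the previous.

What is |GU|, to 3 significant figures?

18.3

G is at the origin; GH runs at 135.7° with length 8.0, so H = (-5.73, 5.59). ∠GHL = 87.4° gives HL at -132° from the x-axis; with |HL| = 24.4, L = (-22.0, -12.6). ∠HLB = 43.2° gives LB at 5.10° from the x-axis; with |LB| = 16.4, B = (-5.62, -11.2). ∠LBQ = 50.6° gives BQ at 134° from the x-axis; with |BQ| = 25.8, Q = (-23.7, 7.23). ∠BQT = 119.7° gives QT at -165° from the x-axis; with |QT| = 13.2, T = (-36.5, 3.86). ∠QTU = 49.5° gives TU at -34.7° from the x-axis; with |TU| = 27.0, U = (-14.3, -11.5). Then |GU| = |U − G| = 18.3.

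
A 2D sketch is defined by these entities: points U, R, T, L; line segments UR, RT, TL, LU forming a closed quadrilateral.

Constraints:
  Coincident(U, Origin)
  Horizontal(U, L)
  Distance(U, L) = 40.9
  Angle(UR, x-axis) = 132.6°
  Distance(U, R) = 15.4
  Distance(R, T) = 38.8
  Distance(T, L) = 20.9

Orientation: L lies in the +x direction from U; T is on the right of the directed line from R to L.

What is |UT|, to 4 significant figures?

24.24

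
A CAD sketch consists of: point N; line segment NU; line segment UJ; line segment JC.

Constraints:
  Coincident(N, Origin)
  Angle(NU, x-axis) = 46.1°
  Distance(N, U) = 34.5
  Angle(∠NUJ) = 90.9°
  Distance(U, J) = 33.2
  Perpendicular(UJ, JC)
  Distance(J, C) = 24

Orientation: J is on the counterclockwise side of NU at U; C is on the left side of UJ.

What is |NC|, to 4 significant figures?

35.34

N is at the origin; NU runs at 46.1° with length 34.5, so U = 34.5·(cos 46.1°, sin 46.1°) = (23.92, 24.86). ∠NUJ = 90.9°, so UJ runs at 46.1° + (180° − 90.9°) = 135.2° from the x-axis; with |UJ| = 33.2, J = U + 33.2·(cos 135.2°, sin 135.2°) = (0.3646, 48.25). The perpendicularity gives JC at right angles to UJ; with |JC| = 24.0 on the left of UJ, C = J + 24.0·(-0.7046, -0.7096) = (-16.55, 31.22). Then |NC| = |C − N| = 35.34.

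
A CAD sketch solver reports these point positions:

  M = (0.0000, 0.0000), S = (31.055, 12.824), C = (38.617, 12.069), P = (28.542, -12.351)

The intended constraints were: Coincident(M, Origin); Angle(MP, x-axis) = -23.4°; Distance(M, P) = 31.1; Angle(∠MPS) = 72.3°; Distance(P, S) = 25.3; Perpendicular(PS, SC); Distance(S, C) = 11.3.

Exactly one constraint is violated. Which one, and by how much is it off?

Distance(S, C) = 11.3 — off by 3.70.

M = (0.00, 0.00) ✓; MP at -23.40° ✓; |MP| = 31.10 ✓; ∠MPS = 72.30° ✓; |PS| = 25.30 ✓; ∠(PS, SC) = 90.00° ✓; |SC| = 7.600 ✗.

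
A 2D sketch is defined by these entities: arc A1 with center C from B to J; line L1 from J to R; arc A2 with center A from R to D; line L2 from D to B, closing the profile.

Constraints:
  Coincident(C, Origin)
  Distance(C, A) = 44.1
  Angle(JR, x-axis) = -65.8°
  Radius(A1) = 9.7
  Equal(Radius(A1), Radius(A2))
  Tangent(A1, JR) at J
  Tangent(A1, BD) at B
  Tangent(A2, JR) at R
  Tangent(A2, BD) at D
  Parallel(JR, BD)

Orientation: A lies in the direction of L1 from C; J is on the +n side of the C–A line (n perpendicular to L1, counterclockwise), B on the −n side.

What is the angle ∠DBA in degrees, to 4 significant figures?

12.40°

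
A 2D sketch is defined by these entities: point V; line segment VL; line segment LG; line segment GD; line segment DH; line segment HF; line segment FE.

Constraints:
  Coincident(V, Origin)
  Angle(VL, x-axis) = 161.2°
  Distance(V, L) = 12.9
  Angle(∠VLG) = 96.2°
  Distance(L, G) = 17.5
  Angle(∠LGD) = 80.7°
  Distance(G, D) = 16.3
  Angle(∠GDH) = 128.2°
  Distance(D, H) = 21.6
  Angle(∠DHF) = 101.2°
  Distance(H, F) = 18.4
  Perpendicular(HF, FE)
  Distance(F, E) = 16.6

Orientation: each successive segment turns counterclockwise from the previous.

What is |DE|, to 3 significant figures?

23.1

V is at the origin; VL runs at 161.2° with length 12.9, so L = (-12.2, 4.16). ∠VLG = 96.2° gives LG at -115° from the x-axis; with |LG| = 17.5, G = (-19.6, -11.7). ∠LGD = 80.7° gives GD at -15.7° from the x-axis; with |GD| = 16.3, D = (-3.92, -16.1). ∠GDH = 128.2° gives DH at 36.1° from the x-axis; with |DH| = 21.6, H = (13.5, -3.39). ∠DHF = 101.2° gives HF at 115° from the x-axis; with |HF| = 18.4, F = (5.79, 13.3). The perpendicularity gives FE at right angles to HF, so FE runs at -155°; with |FE| = 16.6, E = (-9.27, 6.31). Then |DE| = |E − D| = 23.1.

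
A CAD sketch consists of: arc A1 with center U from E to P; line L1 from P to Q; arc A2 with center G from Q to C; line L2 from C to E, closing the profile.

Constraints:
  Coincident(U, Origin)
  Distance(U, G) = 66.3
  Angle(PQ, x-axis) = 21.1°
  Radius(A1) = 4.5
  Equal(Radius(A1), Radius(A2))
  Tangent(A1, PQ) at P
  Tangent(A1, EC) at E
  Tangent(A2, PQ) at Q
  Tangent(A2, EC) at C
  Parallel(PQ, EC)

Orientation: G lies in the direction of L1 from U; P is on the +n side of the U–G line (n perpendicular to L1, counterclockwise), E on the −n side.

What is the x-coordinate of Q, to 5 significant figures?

60.235

Tangency of A1 to both parallel lines with radius 4.5 puts P and E at U ± 4.5·n: P = (-1.6200, 4.1983), E = (1.6200, -4.1983). Equal radii place Q and C the same way about G: Q = G + 4.5·n = (60.235, 28.066), C = G − 4.5·n = (63.475, 19.669). So Q.x = 60.235.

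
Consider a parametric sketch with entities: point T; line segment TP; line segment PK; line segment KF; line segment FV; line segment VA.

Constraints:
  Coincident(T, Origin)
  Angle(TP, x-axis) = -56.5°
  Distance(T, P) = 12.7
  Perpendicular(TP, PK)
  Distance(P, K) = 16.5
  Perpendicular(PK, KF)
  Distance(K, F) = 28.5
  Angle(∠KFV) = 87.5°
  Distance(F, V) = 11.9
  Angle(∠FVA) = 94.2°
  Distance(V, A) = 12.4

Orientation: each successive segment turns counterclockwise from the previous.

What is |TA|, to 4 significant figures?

5.132

∠KFV = 87.5° gives FV at -144.0° from the x-axis; with |FV| = 11.9, V = (-4.589, 15.29). ∠FVA = 94.2° gives VA at -58.20° from the x-axis; with |VA| = 12.4, A = (1.945, 4.749). Then |TA| = |A − T| = 5.132.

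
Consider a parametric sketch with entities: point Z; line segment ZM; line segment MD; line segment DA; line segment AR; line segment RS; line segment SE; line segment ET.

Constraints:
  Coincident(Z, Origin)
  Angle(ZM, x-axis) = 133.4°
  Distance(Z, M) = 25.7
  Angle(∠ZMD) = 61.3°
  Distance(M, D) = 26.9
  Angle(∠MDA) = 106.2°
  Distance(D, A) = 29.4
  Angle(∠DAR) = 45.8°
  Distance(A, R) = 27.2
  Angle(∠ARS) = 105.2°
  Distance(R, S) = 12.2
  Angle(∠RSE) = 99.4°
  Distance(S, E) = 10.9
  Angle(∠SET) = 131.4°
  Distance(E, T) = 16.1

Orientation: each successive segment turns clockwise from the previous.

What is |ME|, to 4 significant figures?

25.03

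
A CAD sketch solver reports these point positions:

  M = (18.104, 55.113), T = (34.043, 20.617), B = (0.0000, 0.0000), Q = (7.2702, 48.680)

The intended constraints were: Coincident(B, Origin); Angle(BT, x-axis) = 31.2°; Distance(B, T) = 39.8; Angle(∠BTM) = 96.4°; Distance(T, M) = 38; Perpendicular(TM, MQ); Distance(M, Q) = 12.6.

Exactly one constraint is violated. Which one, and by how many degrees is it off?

Perpendicular(TM, MQ) — off by 5.90°.

B = (0.00, 0.00) ✓; BT at 31.20° ✓; |BT| = 39.80 ✓; ∠BTM = 96.40° ✓; |TM| = 38.00 ✓; ∠(TM, MQ) = 95.90° ✗; |MQ| = 12.60 ✓.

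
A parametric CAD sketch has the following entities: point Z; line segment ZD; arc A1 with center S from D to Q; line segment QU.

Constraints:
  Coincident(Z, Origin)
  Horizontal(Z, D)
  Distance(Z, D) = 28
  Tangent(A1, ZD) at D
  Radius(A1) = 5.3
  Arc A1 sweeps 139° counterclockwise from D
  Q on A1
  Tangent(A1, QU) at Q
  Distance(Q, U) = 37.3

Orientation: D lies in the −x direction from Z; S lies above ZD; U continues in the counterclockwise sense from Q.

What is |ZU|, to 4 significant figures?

62.57

Z is at the origin; ZD is horizontal with |ZD| = 28.0 and D on the −x side, so D = (-28.00, 0.000). A1 meets ZD tangentially, so SD is at right angles to ZD, so S = D + (0, 5.3) = (-28.00, 5.300). On A1, D sits at bearing -90° from S; a 139° counterclockwise sweep puts Q at bearing 49°, so Q = S + 5.3·(cos 49°, sin 49°) = (-24.52, 9.300). Tangency of A1 to QU means the radius SQ is perpendicular to QU, so QU runs along (−sin 49°, cos 49°); with |QU| = 37.3, U = (-52.67, 33.77). Then |ZU| = |U − Z| = 62.57.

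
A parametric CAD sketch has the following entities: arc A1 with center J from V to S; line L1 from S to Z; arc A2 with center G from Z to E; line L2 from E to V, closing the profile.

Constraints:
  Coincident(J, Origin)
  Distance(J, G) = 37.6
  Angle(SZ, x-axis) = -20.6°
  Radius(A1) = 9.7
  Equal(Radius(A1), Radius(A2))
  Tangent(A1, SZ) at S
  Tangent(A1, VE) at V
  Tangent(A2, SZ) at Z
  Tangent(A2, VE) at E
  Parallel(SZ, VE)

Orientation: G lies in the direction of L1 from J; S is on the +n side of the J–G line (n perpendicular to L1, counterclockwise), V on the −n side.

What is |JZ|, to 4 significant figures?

38.83

Tangency of A1 to both parallel lines with radius 9.7 puts S and V at J ± 9.7·n: S = (3.413, 9.080), V = (-3.413, -9.080). Equal radii place Z and E the same way about G: Z = G + 9.7·n = (38.61, -4.149), E = G − 9.7·n = (31.78, -22.31). Then |JZ| = |Z − J| = 38.83.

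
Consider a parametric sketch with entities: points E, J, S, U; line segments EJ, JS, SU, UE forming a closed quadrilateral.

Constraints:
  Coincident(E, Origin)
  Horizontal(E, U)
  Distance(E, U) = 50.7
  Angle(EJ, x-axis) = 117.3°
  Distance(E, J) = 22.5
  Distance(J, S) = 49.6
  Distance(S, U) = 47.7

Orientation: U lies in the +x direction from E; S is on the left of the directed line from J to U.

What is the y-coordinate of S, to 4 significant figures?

44.27

Checks: |JS| = 49.60 ✓; |SU| = 47.70 ✓.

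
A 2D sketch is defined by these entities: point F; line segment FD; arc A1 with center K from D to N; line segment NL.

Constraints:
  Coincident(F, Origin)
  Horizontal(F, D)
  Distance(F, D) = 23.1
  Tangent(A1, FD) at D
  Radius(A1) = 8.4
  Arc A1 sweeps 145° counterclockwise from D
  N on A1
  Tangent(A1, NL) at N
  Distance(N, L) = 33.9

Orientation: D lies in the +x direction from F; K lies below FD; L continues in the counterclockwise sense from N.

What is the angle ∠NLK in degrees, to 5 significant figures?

13.917°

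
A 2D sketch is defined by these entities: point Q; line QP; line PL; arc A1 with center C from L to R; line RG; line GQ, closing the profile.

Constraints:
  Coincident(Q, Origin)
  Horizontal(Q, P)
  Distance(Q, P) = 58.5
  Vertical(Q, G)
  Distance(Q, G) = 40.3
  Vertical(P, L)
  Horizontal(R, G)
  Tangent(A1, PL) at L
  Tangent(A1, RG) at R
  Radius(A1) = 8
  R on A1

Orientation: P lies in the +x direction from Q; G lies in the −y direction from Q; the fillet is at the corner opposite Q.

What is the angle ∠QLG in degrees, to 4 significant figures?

36.69°

Q is at the origin; QP is horizontal with |QP| = 58.5 and P on the +x side, so P = (58.50, 0.000). QG is vertical with |QG| = 40.3 and G on the −y side, so G = (0.000, -40.30). The virtual corner opposite Q is at (58.50, -40.30). Tangency of A1 to PL means the radius CL is perpendicular to PL and A1 meets RG tangentially, so CR is at right angles to RG, with radius 8.0, so the center C sits 8.0 in from both sides at C = (50.50, -32.30). That places the tangent points at L = (58.50, -32.30) on PL and R = (50.50, -40.30) on RG. Then cos ∠QLG = LQ·LG / (|LQ||LG|), giving 36.69°.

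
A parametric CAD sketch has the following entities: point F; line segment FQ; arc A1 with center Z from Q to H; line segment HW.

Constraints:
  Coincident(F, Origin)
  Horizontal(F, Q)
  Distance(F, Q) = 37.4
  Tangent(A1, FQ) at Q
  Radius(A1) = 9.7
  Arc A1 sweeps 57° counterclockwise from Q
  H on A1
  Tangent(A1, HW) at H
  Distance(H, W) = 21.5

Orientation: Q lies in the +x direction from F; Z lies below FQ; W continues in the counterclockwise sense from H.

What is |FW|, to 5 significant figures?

28.498

On A1, Q sits at bearing 90° from Z; a 57° counterclockwise sweep puts H at bearing 147°, so H = Z + 9.7·(cos 147°, sin 147°) = (29.265, -4.4170). Tangency of A1 to HW means the radius ZH is perpendicular to HW, so HW runs along (−sin 147°, cos 147°); with |HW| = 21.5, W = (17.555, -22.448). Then |FW| = |W − F| = 28.498.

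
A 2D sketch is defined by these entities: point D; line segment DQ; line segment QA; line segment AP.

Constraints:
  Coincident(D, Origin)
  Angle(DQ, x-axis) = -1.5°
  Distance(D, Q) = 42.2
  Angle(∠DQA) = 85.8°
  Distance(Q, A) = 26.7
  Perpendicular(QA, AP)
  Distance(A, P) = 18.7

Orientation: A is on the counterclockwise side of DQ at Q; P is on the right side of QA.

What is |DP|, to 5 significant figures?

65.211

∠DQA = 85.8°, so QA runs at -1.5° + (180° − 85.8°) = 92.700° from the x-axis; with |QA| = 26.7, A = Q + 26.7·(cos 92.700°, sin 92.700°) = (40.928, 25.566). QA is perpendicular to AP; with |AP| = 18.7 on the right of QA, P = A + 18.7·(0.99889, 0.047106) = (59.607, 26.447). Then |DP| = |P − D| = 65.211.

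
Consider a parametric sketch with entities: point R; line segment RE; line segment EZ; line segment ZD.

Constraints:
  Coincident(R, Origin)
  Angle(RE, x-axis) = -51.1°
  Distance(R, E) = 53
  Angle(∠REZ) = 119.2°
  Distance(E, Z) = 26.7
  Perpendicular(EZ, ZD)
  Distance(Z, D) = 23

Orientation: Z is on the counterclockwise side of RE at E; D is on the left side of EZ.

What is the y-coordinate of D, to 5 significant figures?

-14.077

∠REZ = 119.2°, so EZ runs at -51.1° + (180° − 119.2°) = 9.7000° from the x-axis; with |EZ| = 26.7, Z = E + 26.7·(cos 9.7000°, sin 9.7000°) = (59.600, -36.748). EZ ⟂ ZD; with |ZD| = 23.0 on the left of EZ, D = Z + 23.0·(-0.16849, 0.98570) = (55.725, -14.077). So D.y = -14.077.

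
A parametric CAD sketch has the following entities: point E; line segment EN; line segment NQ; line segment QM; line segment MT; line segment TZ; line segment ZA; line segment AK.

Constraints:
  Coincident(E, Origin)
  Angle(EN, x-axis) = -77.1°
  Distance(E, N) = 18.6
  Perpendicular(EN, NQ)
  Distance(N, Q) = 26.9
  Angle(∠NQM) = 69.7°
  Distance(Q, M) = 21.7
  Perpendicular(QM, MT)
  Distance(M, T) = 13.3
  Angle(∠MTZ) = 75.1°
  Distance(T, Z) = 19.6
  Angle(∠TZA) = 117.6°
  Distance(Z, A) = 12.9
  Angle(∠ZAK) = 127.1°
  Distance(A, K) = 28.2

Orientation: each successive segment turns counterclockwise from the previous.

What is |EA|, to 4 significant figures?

35.42

E is at the origin; EN runs at -77.1° with length 18.6, so N = (4.152, -18.13). The perpendicularity gives NQ at right angles to EN, so NQ runs at 12.90°; with |NQ| = 26.9, Q = (30.37, -12.13). ∠NQM = 69.7° gives QM at 123.2° from the x-axis; with |QM| = 21.7, M = (18.49, 6.033). QM is perpendicular to MT, so MT runs at -146.8°; with |MT| = 13.3, T = (7.362, -1.250). ∠MTZ = 75.1° gives TZ at -41.90° from the x-axis; with |TZ| = 19.6, Z = (21.95, -14.34). ∠TZA = 117.6° gives ZA at 20.50° from the x-axis; with |ZA| = 12.9, A = (34.03, -9.822). Then |EA| = |A − E| = 35.42.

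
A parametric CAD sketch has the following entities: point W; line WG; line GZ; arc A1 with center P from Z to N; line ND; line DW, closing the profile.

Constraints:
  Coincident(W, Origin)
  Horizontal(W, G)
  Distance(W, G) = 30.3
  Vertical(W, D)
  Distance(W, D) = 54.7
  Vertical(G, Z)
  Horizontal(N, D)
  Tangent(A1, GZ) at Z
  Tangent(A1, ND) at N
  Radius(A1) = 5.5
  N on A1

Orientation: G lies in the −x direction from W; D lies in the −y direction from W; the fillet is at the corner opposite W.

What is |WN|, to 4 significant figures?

60.06

The virtual corner opposite W is at (-30.30, -54.70). Tangency of A1 to GZ means the radius PZ is perpendicular to GZ and since A1 is tangent to ND there, PN ⟂ ND, with radius 5.5, so the center P sits 5.5 in from both sides at P = (-24.80, -49.20). That places the tangent points at Z = (-30.30, -49.20) on GZ and N = (-24.80, -54.70) on ND. Then |WN| = |N − W| = 60.06.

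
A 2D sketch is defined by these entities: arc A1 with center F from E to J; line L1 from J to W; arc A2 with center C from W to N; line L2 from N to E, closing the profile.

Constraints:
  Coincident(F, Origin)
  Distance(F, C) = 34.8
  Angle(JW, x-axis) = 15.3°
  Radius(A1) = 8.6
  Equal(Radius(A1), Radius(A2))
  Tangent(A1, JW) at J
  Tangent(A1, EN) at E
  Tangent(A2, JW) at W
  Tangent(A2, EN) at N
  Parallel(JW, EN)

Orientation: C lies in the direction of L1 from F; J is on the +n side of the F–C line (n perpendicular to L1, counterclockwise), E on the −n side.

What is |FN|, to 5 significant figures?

35.847

The slot axis is L1's direction at 15.3°, so u = (cos 15.3°, sin 15.3°) = (0.96456, 0.26387) and n = (−sin 15.3°, cos 15.3°) = (-0.26387, 0.96456). F is at the origin and C lies 34.8 along u from F, so C = 34.8·u = (33.567, 9.1828). Tangency of A1 to both parallel lines with radius 8.6 puts J and E at F ± 8.6·n: J = (-2.2693, 8.2952), E = (2.2693, -8.2952). Equal radii place W and N the same way about C: W = C + 8.6·n = (31.297, 17.478), N = C − 8.6·n = (35.836, 0.88759). Then |FN| = |N − F| = 35.847.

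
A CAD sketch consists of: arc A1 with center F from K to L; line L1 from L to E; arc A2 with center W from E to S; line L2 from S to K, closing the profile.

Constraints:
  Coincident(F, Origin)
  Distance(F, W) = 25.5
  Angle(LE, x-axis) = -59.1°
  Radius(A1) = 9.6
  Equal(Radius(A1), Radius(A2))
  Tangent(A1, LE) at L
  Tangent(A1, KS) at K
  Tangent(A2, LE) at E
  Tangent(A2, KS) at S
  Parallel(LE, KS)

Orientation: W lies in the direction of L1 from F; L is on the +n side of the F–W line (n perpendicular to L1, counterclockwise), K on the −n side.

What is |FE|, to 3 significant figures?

27.2

The slot axis is L1's direction at -59.1°, so u = (cos -59.1°, sin -59.1°) = (0.514, -0.858) and n = (−sin -59.1°, cos -59.1°) = (0.858, 0.514). F is at the origin and W lies 25.5 along u from F, so W = 25.5·u = (13.1, -21.9). Tangency of A1 to both parallel lines with radius 9.6 puts L and K at F ± 9.6·n: L = (8.24, 4.93), K = (-8.24, -4.93). Equal radii place E and S the same way about W: E = W + 9.6·n = (21.3, -17.0), S = W − 9.6·n = (4.86, -26.8). Then |FE| = |E − F| = 27.2.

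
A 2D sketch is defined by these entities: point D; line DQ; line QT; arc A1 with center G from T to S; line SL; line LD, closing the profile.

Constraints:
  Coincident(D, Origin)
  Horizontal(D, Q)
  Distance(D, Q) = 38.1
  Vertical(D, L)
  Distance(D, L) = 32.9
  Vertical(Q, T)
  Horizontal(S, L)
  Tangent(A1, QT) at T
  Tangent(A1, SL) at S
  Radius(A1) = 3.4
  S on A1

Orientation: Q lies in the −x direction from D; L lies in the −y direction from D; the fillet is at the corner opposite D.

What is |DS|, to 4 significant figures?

47.82

D is at the origin; D and Q share the same y with |DQ| = 38.1 and Q on the −x side, so Q = (-38.10, 0.000). DL is vertical with |DL| = 32.9 and L on the −y side, so L = (0.000, -32.90). The virtual corner opposite D is at (-38.10, -32.90). A1 meets QT tangentially, so GT is at right angles to QT and the tangent condition forces GS to be normal to SL, with radius 3.4, so the center G sits 3.4 in from both sides at G = (-34.70, -29.50). That places the tangent points at T = (-38.10, -29.50) on QT and S = (-34.70, -32.90) on SL. Then |DS| = |S − D| = 47.82.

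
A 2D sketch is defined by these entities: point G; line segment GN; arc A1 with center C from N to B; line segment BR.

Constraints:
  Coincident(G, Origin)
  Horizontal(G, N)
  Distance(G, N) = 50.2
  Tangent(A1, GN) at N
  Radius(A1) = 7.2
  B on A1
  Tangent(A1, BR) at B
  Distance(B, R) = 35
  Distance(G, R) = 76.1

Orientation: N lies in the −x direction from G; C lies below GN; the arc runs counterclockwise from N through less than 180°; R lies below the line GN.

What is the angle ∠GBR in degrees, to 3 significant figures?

108°

Checks: |CN| = 7.200 ✓; |CB| = 7.200 ✓; ∠(CB, BR) = 90.00° ✓; |BR| = 35.00 ✓; |GR| = 76.10 ✓.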